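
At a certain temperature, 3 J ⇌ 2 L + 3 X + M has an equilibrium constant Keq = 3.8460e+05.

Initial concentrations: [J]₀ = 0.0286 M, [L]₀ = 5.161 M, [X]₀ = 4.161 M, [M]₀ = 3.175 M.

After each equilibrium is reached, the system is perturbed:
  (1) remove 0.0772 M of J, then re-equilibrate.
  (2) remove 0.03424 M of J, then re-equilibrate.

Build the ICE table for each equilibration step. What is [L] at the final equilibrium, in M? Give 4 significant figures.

Q₀ = 2.6044e+08 vs Keq = 3.8460e+05 ⇒ Q>K, reverse
Step 1:
                  J         L         X         M
  Initial    0.0286     5.161     4.161     3.175
  Change     0.2043   -0.1362   -0.2043   -0.0681
  Equil      0.2329     5.025     3.957     3.107
  solve Keq expr → x = -0.0681; check Q = 3.8460e+05
Then remove 0.0772 M of J.
Step 2:
                  J         L         X         M
  Initial    0.1557     5.025     3.957     3.107
  Change      0.071  -0.04734    -0.071  -0.02367
  Equil      0.2267     4.977     3.886     3.083
  solve Keq expr → x = -0.02367; check Q = 3.8460e+05
Then remove 0.03424 M of J.
Step 3:
                  J         L         X         M
  Initial    0.1925     4.977     3.886     3.083
  Change    0.03151  -0.02101  -0.03151   -0.0105
  Equil       0.224     4.956     3.854     3.073
  solve Keq expr → x = -0.0105; check Q = 3.8460e+05

[L]_eq = 4.956 M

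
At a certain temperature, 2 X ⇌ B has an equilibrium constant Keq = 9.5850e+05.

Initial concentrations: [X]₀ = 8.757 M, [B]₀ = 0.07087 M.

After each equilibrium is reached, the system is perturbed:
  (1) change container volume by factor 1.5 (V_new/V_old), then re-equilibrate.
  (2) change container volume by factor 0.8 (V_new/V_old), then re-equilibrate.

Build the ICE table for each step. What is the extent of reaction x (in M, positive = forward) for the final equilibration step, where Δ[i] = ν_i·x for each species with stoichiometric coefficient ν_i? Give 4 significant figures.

Q₀ = 9.2417e-04 vs Keq = 9.5850e+05 ⇒ Q<K, forward
Step 1:
                  X         B
  init        8.757   0.07087
  Δ          -8.755     4.377
  eq       0.002154     4.448
  solve Keq expr → x = 4.377; check Q = 9.5850e+05
Then change container volume by factor 1.5 (V_new/V_old).
Step 2:
                  X         B
  init     0.001436     2.966
  Δ       3.2273e-04 -1.6136e-04
  eq       0.001759     2.965
  solve Keq expr → x = -1.6136e-04; check Q = 9.5850e+05
Then change container volume by factor 0.8 (V_new/V_old).
Step 3:
                  X         B
  init     0.002199     3.707
  Δ       -2.3209e-04 1.1604e-04
  eq       0.001967     3.707
  solve Keq expr → x = 1.1604e-04; check Q = 9.5850e+05

x = 1.1604e-04 M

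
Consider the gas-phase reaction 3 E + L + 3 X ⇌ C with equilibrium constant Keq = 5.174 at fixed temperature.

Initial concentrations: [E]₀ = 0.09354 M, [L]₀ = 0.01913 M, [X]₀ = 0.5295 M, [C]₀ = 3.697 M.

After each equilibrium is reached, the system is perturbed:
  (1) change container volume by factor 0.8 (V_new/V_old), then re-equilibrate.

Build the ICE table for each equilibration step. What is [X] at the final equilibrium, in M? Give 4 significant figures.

[X]_eq = 1.49 M

Q₀ = 1.5905e+06 vs Keq = 5.174 ⇒ Q>K, reverse
Step 1:
                   E          L          X          C
  I          0.09354    0.01913     0.5295      3.697
  C           0.8483     0.2828     0.8483    -0.2828
  E           0.9419     0.3019      1.378      3.414
  solve Keq expr → x = -0.2828; check Q = 5.174
Then change container volume by factor 0.8 (V_new/V_old).
Step 2:
                   E          L          X          C
  I            1.177     0.3774      1.722      4.268
  C          -0.2319   -0.07729    -0.2319    0.07729
  E           0.9455     0.3001       1.49      4.345
  solve Keq expr → x = 0.07729; check Q = 5.174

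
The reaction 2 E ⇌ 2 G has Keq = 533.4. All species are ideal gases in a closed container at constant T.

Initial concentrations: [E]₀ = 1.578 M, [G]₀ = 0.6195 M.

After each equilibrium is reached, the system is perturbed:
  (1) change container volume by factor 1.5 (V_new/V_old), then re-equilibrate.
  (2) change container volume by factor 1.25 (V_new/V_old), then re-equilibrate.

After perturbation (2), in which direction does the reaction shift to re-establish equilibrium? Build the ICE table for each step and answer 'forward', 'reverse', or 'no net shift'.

Direction: no net shift

Q₀ = 0.1541 vs Keq = 533.4 ⇒ Q<K, forward
Step 1:
                  E         G
  I           1.578    0.6195
  C          -1.487     1.487
  E          0.0912     2.106
  solve Keq expr → x = 0.7434; check Q = 533.4
Then change container volume by factor 1.5 (V_new/V_old).
Step 2:
                  E         G
  I          0.0608     1.404
  C               0         0
  E          0.0608     1.404
  solve Keq expr → x = 0; check Q = 533.4
Then change container volume by factor 1.25 (V_new/V_old).
Step 3:
                  E         G
  I         0.04864     1.123
  C               0         0
  E         0.04864     1.123
  solve Keq expr → x = 0; check Q = 533.4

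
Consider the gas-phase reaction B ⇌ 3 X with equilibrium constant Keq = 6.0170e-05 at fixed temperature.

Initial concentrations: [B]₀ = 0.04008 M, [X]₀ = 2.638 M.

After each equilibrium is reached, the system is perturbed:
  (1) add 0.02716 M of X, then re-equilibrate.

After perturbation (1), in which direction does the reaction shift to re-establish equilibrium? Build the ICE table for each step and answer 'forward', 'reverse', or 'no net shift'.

Direction: reverse

Q₀ = 458 vs Keq = 6.0170e-05 ⇒ Q>K, reverse
Step 1:
                    B           X
  init        0.04008       2.638
  Δ            0.8667        -2.6
  eq           0.9068     0.03793
  solve Keq expr → x = -0.8667; check Q = 6.0170e-05
Then add 0.02716 M of X.
Step 2:
                    B           X
  init         0.9068     0.06509
  Δ          0.009012    -0.02703
  eq           0.9158     0.03805
  solve Keq expr → x = -0.009012; check Q = 6.0170e-05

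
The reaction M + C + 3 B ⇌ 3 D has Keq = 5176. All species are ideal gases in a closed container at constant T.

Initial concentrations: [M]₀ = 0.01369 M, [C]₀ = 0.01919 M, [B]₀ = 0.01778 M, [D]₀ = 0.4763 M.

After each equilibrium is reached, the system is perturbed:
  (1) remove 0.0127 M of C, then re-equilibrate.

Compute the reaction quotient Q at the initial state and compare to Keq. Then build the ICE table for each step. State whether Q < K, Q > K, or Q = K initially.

Q₀ = 7.3176e+07; Q > K (proceeds reverse)

Q₀ = 7.3176e+07 vs Keq = 5176 ⇒ Q>K, reverse
Step 1:
                   M          C          B          D
  Initial    0.01369    0.01919    0.01778     0.4763
  Change      0.0404     0.0404     0.1212    -0.1212
  Equil      0.05409    0.05959      0.139     0.3551
  solve Keq expr → x = -0.0404; check Q = 5176
Then remove 0.0127 M of C.
Step 2:
                   M          C          B          D
  Initial    0.05409    0.04689      0.139     0.3551
  Change    0.001871   0.001871   0.005612  -0.005612
  Equil      0.05596    0.04876     0.1446     0.3495
  solve Keq expr → x = -0.001871; check Q = 5176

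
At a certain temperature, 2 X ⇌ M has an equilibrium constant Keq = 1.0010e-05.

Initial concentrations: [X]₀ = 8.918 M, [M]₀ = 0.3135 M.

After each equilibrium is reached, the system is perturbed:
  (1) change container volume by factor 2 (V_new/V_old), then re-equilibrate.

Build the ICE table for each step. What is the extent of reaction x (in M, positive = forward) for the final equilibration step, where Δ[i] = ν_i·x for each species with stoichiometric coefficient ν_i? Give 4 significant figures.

Q₀ = 0.003942 vs Keq = 1.0010e-05 ⇒ Q>K, reverse
Step 1:
                    X           M
  Initial       8.918      0.3135
  Change       0.6252     -0.3126
  Equil         9.543  9.1163e-04
  solve Keq expr → x = -0.3126; check Q = 1.0010e-05
Then change container volume by factor 2 (V_new/V_old).
Step 2:
                    X           M
  Initial       4.772  4.5582e-04
  Change   4.5573e-04 -2.2786e-04
  Equil         4.772  2.2795e-04
  solve Keq expr → x = -2.2786e-04; check Q = 1.0010e-05

x = -2.2786e-04 M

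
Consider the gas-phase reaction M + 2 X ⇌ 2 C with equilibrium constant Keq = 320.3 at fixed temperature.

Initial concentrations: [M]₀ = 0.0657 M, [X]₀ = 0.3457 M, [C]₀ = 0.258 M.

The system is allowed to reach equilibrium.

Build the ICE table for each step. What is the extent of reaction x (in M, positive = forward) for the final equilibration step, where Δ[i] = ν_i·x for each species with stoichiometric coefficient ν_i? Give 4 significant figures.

x = 0.05753 M

Q₀ = 8.478 vs Keq = 320.3 ⇒ Q<K, forward
Step 1:
                  M         X         C
  Initial    0.0657    0.3457     0.258
  Change   -0.05753   -0.1151    0.1151
  Equil    0.008169    0.2306    0.3731
  solve Keq expr → x = 0.05753; check Q = 320.3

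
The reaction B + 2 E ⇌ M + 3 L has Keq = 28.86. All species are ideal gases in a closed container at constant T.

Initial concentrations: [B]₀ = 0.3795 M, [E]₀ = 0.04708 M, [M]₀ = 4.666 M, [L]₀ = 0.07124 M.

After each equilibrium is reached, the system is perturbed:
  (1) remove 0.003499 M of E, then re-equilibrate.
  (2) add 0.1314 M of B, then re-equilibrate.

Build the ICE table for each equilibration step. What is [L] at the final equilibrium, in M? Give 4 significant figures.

Q₀ = 2.006 vs Keq = 28.86 ⇒ Q<K, forward
Step 1:
                   B          E          M          L
  I           0.3795    0.04708      4.666    0.07124
  C         -0.01192   -0.02384    0.01192    0.03576
  E           0.3676    0.02324      4.678      0.107
  solve Keq expr → x = 0.01192; check Q = 28.86
Then remove 0.003499 M of E.
Step 2:
                   B          E          M          L
  I           0.3676    0.01974      4.678      0.107
  C         0.001166   0.002331  -0.001166  -0.003497
  E           0.3687    0.02207      4.677     0.1035
  solve Keq expr → x = -0.001166; check Q = 28.86
Then add 0.1314 M of B.
Step 3:
                   B          E          M          L
  I           0.5001    0.02207      4.677     0.1035
  C        -0.001094  -0.002188   0.001094   0.003281
  E           0.4991    0.01989      4.678     0.1068
  solve Keq expr → x = 0.001094; check Q = 28.86

[L]_eq = 0.1068 M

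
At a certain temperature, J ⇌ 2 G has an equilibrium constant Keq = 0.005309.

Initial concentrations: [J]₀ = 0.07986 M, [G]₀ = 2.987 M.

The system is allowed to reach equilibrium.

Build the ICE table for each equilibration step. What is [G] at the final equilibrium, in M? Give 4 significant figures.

[G]_eq = 0.09008 M

Q₀ = 111.7 vs Keq = 0.005309 ⇒ Q>K, reverse
Step 1:
                  J         G
  Initial   0.07986     2.987
  Change      1.448    -2.897
  Equil       1.528   0.09008
  solve Keq expr → x = -1.448; check Q = 0.005309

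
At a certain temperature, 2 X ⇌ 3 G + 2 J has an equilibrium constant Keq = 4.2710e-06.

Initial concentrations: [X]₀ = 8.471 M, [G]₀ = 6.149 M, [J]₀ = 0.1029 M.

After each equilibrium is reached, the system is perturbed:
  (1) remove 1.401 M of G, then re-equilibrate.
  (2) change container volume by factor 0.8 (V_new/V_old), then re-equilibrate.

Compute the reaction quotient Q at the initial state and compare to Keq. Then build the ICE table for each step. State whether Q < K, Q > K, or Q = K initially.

Q₀ = 0.03431; Q > K (proceeds reverse)

Q₀ = 0.03431 vs Keq = 4.2710e-06 ⇒ Q>K, reverse
Step 1:
                  X         G         J
  init        8.471     6.149    0.1029
  Δ          0.1017   -0.1525   -0.1017
  eq          8.573     5.996  0.001207
  solve Keq expr → x = -0.05085; check Q = 4.2710e-06
Then remove 1.401 M of G.
Step 2:
                  X         G         J
  init        8.573     4.595  0.001207
  Δ       -5.9123e-04 8.8685e-04 5.9123e-04
  eq          8.572     4.596  0.001798
  solve Keq expr → x = 2.9562e-04; check Q = 4.2710e-06
Then change container volume by factor 0.8 (V_new/V_old).
Step 3:
                  X         G         J
  init        10.72     5.745  0.002247
  Δ       6.3874e-04 -9.5811e-04 -6.3874e-04
  eq          10.72     5.744  0.001608
  solve Keq expr → x = -3.1937e-04; check Q = 4.2710e-06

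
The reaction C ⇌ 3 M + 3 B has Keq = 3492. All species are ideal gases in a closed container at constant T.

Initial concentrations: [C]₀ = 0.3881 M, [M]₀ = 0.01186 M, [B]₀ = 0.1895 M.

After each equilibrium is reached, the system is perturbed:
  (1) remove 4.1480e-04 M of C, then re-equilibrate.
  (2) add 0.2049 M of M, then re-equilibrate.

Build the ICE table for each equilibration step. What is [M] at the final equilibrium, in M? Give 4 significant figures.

Q₀ = 2.9251e-08 vs Keq = 3492 ⇒ Q<K, forward
Step 1:
                  C         M         B
  init       0.3881   0.01186    0.1895
  Δ          -0.387     1.161     1.161
  eq       0.001137     1.173      1.35
  solve Keq expr → x = 0.387; check Q = 3492
Then remove 4.1480e-04 M of C.
Step 2:
                  C         M         B
  init    7.2260e-04     1.173      1.35
  Δ       4.0816e-04 -0.001224 -0.001224
  eq       0.001131     1.172     1.349
  solve Keq expr → x = -4.0816e-04; check Q = 3492
Then add 0.2049 M of M.
Step 3:
                  C         M         B
  init     0.001131     1.376     1.349
  Δ       6.8657e-04  -0.00206  -0.00206
  eq       0.001817     1.374     1.347
  solve Keq expr → x = -6.8657e-04; check Q = 3492

[M]_eq = 1.374 M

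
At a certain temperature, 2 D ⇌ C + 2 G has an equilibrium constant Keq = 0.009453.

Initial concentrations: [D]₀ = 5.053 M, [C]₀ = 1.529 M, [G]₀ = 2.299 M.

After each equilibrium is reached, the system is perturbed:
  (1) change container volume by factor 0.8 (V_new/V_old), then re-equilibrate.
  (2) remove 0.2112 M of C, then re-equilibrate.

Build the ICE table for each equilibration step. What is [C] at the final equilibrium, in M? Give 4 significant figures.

[C]_eq = 0.732 M

Q₀ = 0.3165 vs Keq = 0.009453 ⇒ Q>K, reverse
Step 1:
                    D           C           G
  init          5.053       1.529       2.299
  Δ             1.557     -0.7786      -1.557
  eq             6.61      0.7504      0.7419
  solve Keq expr → x = -0.7786; check Q = 0.009453
Then change container volume by factor 0.8 (V_new/V_old).
Step 2:
                    D           C           G
  init          8.263      0.9381      0.9274
  Δ            0.0736     -0.0368     -0.0736
  eq            8.336      0.9013      0.8538
  solve Keq expr → x = -0.0368; check Q = 0.009453
Then remove 0.2112 M of C.
Step 3:
                    D           C           G
  init          8.336      0.6901      0.8538
  Δ            -0.084       0.042       0.084
  eq            8.252       0.732      0.9377
  solve Keq expr → x = 0.042; check Q = 0.009453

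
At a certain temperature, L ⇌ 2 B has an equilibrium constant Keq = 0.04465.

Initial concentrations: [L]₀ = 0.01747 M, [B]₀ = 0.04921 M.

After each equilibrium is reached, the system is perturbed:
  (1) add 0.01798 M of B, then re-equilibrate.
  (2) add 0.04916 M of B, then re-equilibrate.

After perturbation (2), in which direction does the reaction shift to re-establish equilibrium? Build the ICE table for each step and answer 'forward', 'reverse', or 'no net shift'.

Direction: reverse

Q₀ = 0.1386 vs Keq = 0.04465 ⇒ Q>K, reverse
Step 1:
                    L           B
  init        0.01747     0.04921
  Δ          0.007807    -0.01561
  eq          0.02528      0.0336
  solve Keq expr → x = -0.007807; check Q = 0.04465
Then add 0.01798 M of B.
Step 2:
                    L           B
  init        0.02528     0.05158
  Δ           0.00685     -0.0137
  eq          0.03213     0.03787
  solve Keq expr → x = -0.00685; check Q = 0.04465
Then add 0.04916 M of B.
Step 3:
                    L           B
  init        0.03213     0.08703
  Δ           0.01951    -0.03902
  eq          0.05164     0.04802
  solve Keq expr → x = -0.01951; check Q = 0.04465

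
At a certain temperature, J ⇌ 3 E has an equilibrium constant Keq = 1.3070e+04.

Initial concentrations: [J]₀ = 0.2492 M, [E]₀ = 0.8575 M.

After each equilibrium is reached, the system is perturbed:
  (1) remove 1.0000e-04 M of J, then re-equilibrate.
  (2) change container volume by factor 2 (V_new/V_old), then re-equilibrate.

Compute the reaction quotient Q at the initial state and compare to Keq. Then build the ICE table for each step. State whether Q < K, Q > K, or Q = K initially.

Q₀ = 2.53; Q < K (proceeds forward)

Q₀ = 2.53 vs Keq = 1.3070e+04 ⇒ Q<K, forward
Step 1:
                   J          E
  Initial     0.2492     0.8575
  Change     -0.2489     0.7467
  Equil   3.1584e-04      1.604
  solve Keq expr → x = 0.2489; check Q = 1.3070e+04
Then remove 1.0000e-04 M of J.
Step 2:
                   J          E
  Initial 2.1584e-04      1.604
  Change  9.9823e-05 -2.9947e-04
  Equil   3.1566e-04      1.604
  solve Keq expr → x = -9.9823e-05; check Q = 1.3070e+04
Then change container volume by factor 2 (V_new/V_old).
Step 3:
                   J          E
  Initial 1.5783e-04     0.8019
  Change  -1.1832e-04 3.5496e-04
  Equil   3.9510e-05     0.8023
  solve Keq expr → x = 1.1832e-04; check Q = 1.3070e+04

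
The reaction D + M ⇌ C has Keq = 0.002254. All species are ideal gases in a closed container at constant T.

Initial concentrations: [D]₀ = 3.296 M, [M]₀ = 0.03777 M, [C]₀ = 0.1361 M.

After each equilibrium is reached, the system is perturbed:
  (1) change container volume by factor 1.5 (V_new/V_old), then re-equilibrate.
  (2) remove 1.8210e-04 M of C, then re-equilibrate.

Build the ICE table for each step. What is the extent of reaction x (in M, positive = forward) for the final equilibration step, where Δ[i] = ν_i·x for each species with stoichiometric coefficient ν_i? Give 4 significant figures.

Q₀ = 1.093 vs Keq = 0.002254 ⇒ Q>K, reverse
Step 1:
                  D         M         C
  init        3.296   0.03777    0.1361
  Δ          0.1348    0.1348   -0.1348
  eq          3.431    0.1725  0.001334
  solve Keq expr → x = -0.1348; check Q = 0.002254
Then change container volume by factor 1.5 (V_new/V_old).
Step 2:
                  D         M         C
  init        2.287     0.115 8.8947e-04
  Δ       2.9489e-04 2.9489e-04 -2.9489e-04
  eq          2.287    0.1153 5.9458e-04
  solve Keq expr → x = -2.9489e-04; check Q = 0.002254
Then remove 1.8210e-04 M of C.
Step 3:
                  D         M         C
  init        2.287    0.1153 4.1248e-04
  Δ       -1.8112e-04 -1.8112e-04 1.8112e-04
  eq          2.287    0.1151 5.9360e-04
  solve Keq expr → x = 1.8112e-04; check Q = 0.002254

x = 1.8112e-04 M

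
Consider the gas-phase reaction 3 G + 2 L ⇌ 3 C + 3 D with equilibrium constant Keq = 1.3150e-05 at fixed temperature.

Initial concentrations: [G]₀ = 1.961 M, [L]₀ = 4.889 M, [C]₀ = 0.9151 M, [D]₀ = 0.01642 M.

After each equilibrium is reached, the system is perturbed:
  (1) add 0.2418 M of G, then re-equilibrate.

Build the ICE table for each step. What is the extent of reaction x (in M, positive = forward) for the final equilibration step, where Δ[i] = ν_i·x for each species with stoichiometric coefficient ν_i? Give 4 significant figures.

x = 0.004388 M

Q₀ = 1.8821e-08 vs Keq = 1.3150e-05 ⇒ Q<K, forward
Step 1:
                    G           L           C           D
  init          1.961       4.889      0.9151     0.01642
  Δ           -0.1059    -0.07061      0.1059      0.1059
  eq            1.855       4.818       1.021      0.1223
  solve Keq expr → x = 0.03531; check Q = 1.3150e-05
Then add 0.2418 M of G.
Step 2:
                    G           L           C           D
  init          2.097       4.818       1.021      0.1223
  Δ          -0.01316   -0.008776     0.01316     0.01316
  eq            2.084        4.81       1.034      0.1355
  solve Keq expr → x = 0.004388; check Q = 1.3150e-05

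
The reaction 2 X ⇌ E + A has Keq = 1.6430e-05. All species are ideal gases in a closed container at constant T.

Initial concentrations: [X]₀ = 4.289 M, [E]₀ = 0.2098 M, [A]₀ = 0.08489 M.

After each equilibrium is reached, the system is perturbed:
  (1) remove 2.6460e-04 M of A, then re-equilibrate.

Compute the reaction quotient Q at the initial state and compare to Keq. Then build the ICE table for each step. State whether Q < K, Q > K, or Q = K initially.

Q₀ = 9.6817e-04 vs Keq = 1.6430e-05 ⇒ Q>K, reverse
Step 1:
                    X           E           A
  I             4.289      0.2098     0.08489
  C            0.1647    -0.08233    -0.08233
  E             4.454      0.1275    0.002557
  solve Keq expr → x = -0.08233; check Q = 1.6430e-05
Then remove 2.6460e-04 M of A.
Step 2:
                    X           E           A
  I             4.454      0.1275    0.002292
  C       -5.1765e-04  2.5883e-04  2.5883e-04
  E             4.453      0.1277    0.002551
  solve Keq expr → x = 2.5883e-04; check Q = 1.6430e-05

Q₀ = 9.6817e-04; Q > K (proceeds reverse)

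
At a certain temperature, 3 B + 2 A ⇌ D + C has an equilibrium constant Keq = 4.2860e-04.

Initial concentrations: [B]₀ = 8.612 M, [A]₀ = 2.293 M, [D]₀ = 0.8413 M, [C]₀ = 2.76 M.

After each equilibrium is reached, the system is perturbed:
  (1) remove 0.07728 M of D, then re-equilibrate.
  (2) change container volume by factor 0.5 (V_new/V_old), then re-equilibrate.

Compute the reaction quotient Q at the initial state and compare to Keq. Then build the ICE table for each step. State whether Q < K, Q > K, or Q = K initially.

Q₀ = 6.9142e-04; Q > K (proceeds reverse)

Q₀ = 6.9142e-04 vs Keq = 4.2860e-04 ⇒ Q>K, reverse
Step 1:
                  B         A         D         C
  Initial     8.612     2.293    0.8413      2.76
  Change      0.331    0.2206   -0.1103   -0.1103
  Equil       8.943     2.514     0.731      2.65
  solve Keq expr → x = -0.1103; check Q = 4.2860e-04
Then remove 0.07728 M of D.
Step 2:
                  B         A         D         C
  Initial     8.943     2.514    0.6537      2.65
  Change   -0.07458  -0.04972   0.02486   0.02486
  Equil       8.868     2.464    0.6786     2.675
  solve Keq expr → x = 0.02486; check Q = 4.2860e-04
Then change container volume by factor 0.5 (V_new/V_old).
Step 3:
                  B         A         D         C
  Initial     17.74     4.928     1.357     5.349
  Change     -2.713    -1.809    0.9043    0.9043
  Equil       15.02     3.119     2.261     6.253
  solve Keq expr → x = 0.9043; check Q = 4.2860e-04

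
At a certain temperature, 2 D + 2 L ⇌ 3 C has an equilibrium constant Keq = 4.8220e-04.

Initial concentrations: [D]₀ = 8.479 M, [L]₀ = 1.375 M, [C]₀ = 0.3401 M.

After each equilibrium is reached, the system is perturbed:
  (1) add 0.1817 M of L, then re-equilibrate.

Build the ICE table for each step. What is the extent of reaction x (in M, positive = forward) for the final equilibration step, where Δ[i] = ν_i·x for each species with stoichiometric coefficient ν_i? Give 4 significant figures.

Q₀ = 2.8942e-04 vs Keq = 4.8220e-04 ⇒ Q<K, forward
Step 1:
                    D           L           C
  init          8.479       1.375      0.3401
  Δ          -0.03652    -0.03652     0.05478
  eq            8.442       1.338      0.3949
  solve Keq expr → x = 0.01826; check Q = 4.8220e-04
Then add 0.1817 M of L.
Step 2:
                    D           L           C
  init          8.442        1.52      0.3949
  Δ           -0.0203     -0.0203     0.03045
  eq            8.422         1.5      0.4253
  solve Keq expr → x = 0.01015; check Q = 4.8220e-04

x = 0.01015 M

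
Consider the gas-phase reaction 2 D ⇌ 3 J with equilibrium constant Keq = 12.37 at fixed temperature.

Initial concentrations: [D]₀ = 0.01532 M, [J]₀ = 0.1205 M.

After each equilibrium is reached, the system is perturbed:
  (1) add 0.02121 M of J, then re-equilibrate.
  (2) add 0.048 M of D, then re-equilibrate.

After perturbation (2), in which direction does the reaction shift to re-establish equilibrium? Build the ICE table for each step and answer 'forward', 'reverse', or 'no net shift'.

Q₀ = 7.455 vs Keq = 12.37 ⇒ Q<K, forward
Step 1:
                    D           J
  I           0.01532      0.1205
  C           -0.0028      0.0042
  E           0.01252      0.1247
  solve Keq expr → x = 0.0014; check Q = 12.37
Then add 0.02121 M of J.
Step 2:
                    D           J
  I           0.01252      0.1459
  C          0.002677   -0.004015
  E            0.0152      0.1419
  solve Keq expr → x = -0.001338; check Q = 12.37
Then add 0.048 M of D.
Step 3:
                    D           J
  I            0.0632      0.1419
  C          -0.03798     0.05697
  E           0.02522      0.1989
  solve Keq expr → x = 0.01899; check Q = 12.37

Direction: forward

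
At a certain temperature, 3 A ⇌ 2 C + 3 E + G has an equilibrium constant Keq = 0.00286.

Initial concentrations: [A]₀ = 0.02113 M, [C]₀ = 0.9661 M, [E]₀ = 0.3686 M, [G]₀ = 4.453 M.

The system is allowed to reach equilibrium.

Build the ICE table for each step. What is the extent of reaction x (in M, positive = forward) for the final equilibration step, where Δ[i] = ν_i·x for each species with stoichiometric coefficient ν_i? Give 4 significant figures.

x = -0.1104 M

Q₀ = 2.2063e+04 vs Keq = 0.00286 ⇒ Q>K, reverse
Step 1:
                   A          C          E          G
  Initial    0.02113     0.9661     0.3686      4.453
  Change      0.3313    -0.2209    -0.3313    -0.1104
  Equil       0.3524     0.7452     0.0373      4.343
  solve Keq expr → x = -0.1104; check Q = 0.00286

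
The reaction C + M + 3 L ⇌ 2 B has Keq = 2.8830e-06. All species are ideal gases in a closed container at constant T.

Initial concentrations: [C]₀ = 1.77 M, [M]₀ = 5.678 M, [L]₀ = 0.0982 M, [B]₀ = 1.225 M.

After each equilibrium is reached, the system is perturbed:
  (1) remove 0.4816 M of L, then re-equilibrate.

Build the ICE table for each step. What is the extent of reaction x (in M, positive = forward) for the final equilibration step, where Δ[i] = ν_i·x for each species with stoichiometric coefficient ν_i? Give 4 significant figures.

x = -0.002999 M

Q₀ = 157.7 vs Keq = 2.8830e-06 ⇒ Q>K, reverse
Step 1:
                    C           M           L           B
  I              1.77       5.678      0.0982       1.225
  C            0.6038      0.6038       1.812      -1.208
  E             2.374       6.282        1.91      0.0173
  solve Keq expr → x = -0.6038; check Q = 2.8830e-06
Then remove 0.4816 M of L.
Step 2:
                    C           M           L           B
  I             2.374       6.282       1.428      0.0173
  C          0.002999    0.002999    0.008997   -0.005998
  E             2.377       6.285       1.437     0.01131
  solve Keq expr → x = -0.002999; check Q = 2.8830e-06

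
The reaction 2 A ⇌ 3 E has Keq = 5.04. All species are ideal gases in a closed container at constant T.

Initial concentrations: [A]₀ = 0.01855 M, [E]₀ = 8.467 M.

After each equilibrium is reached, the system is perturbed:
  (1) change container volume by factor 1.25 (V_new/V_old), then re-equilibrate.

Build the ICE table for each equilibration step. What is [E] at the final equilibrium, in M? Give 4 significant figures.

Q₀ = 1.7640e+06 vs Keq = 5.04 ⇒ Q>K, reverse
Step 1:
                  A         E
  Initial   0.01855     8.467
  Change      3.169    -4.754
  Equil       3.188     3.713
  solve Keq expr → x = -1.585; check Q = 5.04
Then change container volume by factor 1.25 (V_new/V_old).
Step 2:
                  A         E
  Initial      2.55     2.971
  Change   -0.09795    0.1469
  Equil       2.452     3.118
  solve Keq expr → x = 0.04897; check Q = 5.04

[E]_eq = 3.118 M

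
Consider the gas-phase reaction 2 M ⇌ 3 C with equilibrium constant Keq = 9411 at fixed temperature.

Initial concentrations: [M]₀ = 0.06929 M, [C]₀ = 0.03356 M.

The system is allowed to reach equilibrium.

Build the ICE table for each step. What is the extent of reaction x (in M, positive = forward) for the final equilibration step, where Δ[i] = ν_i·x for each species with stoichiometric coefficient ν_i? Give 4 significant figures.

x = 0.03438 M

Q₀ = 0.007873 vs Keq = 9411 ⇒ Q<K, forward
Step 1:
                    M           C
  Initial     0.06929     0.03356
  Change     -0.06877      0.1032
  Equil    5.2107e-04      0.1367
  solve Keq expr → x = 0.03438; check Q = 9411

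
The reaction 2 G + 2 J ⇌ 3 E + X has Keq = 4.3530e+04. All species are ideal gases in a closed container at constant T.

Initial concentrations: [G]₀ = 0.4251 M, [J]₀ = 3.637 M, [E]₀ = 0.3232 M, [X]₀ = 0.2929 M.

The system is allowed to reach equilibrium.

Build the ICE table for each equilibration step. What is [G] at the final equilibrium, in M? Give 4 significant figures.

[G]_eq = 9.9610e-04 M

Q₀ = 0.004137 vs Keq = 4.3530e+04 ⇒ Q<K, forward
Step 1:
                    G           J           E           X
  init         0.4251       3.637      0.3232      0.2929
  Δ           -0.4241     -0.4241      0.6362      0.2121
  eq       9.9610e-04       3.213      0.9594       0.505
  solve Keq expr → x = 0.2121; check Q = 4.3530e+04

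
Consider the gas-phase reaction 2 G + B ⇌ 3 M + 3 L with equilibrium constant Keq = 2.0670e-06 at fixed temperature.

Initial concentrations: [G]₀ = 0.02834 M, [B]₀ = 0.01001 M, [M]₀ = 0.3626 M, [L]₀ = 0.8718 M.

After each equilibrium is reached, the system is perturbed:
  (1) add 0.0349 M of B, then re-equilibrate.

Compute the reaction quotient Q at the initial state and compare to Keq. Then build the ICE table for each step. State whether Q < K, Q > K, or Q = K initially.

Q₀ = 3929; Q > K (proceeds reverse)

Q₀ = 3929 vs Keq = 2.0670e-06 ⇒ Q>K, reverse
Step 1:
                  G         B         M         L
  Initial   0.02834   0.01001    0.3626    0.8718
  Change     0.2383    0.1191   -0.3574   -0.3574
  Equil      0.2666    0.1291  0.005185    0.5144
  solve Keq expr → x = -0.1191; check Q = 2.0670e-06
Then add 0.0349 M of B.
Step 2:
                  G         B         M         L
  Initial    0.2666     0.164  0.005185    0.5144
  Change  -2.8018e-04 -1.4009e-04 4.2026e-04 4.2026e-04
  Equil      0.2663    0.1639  0.005606    0.5148
  solve Keq expr → x = 1.4009e-04; check Q = 2.0670e-06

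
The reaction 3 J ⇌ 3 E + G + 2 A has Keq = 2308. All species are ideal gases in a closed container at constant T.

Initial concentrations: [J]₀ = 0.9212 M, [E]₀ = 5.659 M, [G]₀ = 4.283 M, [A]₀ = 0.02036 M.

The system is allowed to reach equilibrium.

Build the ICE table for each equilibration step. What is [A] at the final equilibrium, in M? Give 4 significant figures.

Q₀ = 0.4116 vs Keq = 2308 ⇒ Q<K, forward
Step 1:
                  J         E         G         A
  init       0.9212     5.659     4.283   0.02036
  Δ         -0.5244    0.5244    0.1748    0.3496
  eq         0.3968     6.183     4.458    0.3699
  solve Keq expr → x = 0.1748; check Q = 2308

[A]_eq = 0.3699 M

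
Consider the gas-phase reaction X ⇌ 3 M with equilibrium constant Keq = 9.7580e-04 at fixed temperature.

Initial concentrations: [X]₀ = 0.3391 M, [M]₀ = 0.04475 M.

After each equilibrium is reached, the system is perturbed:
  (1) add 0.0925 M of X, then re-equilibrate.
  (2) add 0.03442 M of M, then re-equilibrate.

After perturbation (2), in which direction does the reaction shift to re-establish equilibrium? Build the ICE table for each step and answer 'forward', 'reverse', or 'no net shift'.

Direction: reverse

Q₀ = 2.6427e-04 vs Keq = 9.7580e-04 ⇒ Q<K, forward
Step 1:
                  X         M
  init       0.3391   0.04475
  Δ       -0.007957   0.02387
  eq         0.3311   0.06862
  solve Keq expr → x = 0.007957; check Q = 9.7580e-04
Then add 0.0925 M of X.
Step 2:
                  X         M
  init       0.4236   0.06862
  Δ        -0.00192   0.00576
  eq         0.4217   0.07438
  solve Keq expr → x = 0.00192; check Q = 9.7580e-04
Then add 0.03442 M of M.
Step 3:
                  X         M
  init       0.4217    0.1088
  Δ         0.01125  -0.03376
  eq          0.433   0.07504
  solve Keq expr → x = -0.01125; check Q = 9.7580e-04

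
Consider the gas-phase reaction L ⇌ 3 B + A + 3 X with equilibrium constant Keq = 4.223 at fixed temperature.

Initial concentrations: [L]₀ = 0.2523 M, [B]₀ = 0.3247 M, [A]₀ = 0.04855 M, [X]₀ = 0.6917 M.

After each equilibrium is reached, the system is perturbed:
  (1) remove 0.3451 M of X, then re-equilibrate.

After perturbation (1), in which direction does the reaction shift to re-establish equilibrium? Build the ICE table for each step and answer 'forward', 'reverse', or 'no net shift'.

Direction: forward

Q₀ = 0.00218 vs Keq = 4.223 ⇒ Q<K, forward
Step 1:
                    L           B           A           X
  Initial      0.2523      0.3247     0.04855      0.6917
  Change      -0.1828      0.5484      0.1828      0.5484
  Equil       0.06951      0.8731      0.2313        1.24
  solve Keq expr → x = 0.1828; check Q = 4.223
Then remove 0.3451 M of X.
Step 2:
                    L           B           A           X
  Initial     0.06951      0.8731      0.2313       0.895
  Change     -0.02369     0.07108     0.02369     0.07108
  Equil       0.04582      0.9441       0.255       0.966
  solve Keq expr → x = 0.02369; check Q = 4.223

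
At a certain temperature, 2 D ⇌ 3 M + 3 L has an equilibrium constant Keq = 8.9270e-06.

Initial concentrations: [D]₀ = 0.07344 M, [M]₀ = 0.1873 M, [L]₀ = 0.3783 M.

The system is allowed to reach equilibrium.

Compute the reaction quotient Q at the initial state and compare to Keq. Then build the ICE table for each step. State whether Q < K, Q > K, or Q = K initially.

Q₀ = 0.06596; Q > K (proceeds reverse)

Q₀ = 0.06596 vs Keq = 8.9270e-06 ⇒ Q>K, reverse
Step 1:
                  D         M         L
  init      0.07344    0.1873    0.3783
  Δ           0.105   -0.1575   -0.1575
  eq         0.1785   0.02978    0.2208
  solve Keq expr → x = -0.05251; check Q = 8.9270e-06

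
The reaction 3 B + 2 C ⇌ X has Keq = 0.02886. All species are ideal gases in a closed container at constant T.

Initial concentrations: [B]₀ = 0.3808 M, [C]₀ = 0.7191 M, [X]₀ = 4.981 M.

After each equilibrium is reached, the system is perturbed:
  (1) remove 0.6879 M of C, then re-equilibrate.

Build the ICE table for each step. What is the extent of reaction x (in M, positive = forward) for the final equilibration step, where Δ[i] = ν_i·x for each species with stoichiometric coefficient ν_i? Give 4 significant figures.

Q₀ = 174.4 vs Keq = 0.02886 ⇒ Q>K, reverse
Step 1:
                   B          C          X
  Initial     0.3808     0.7191      4.981
  Change       2.533      1.688    -0.8442
  Equil        2.913      2.408      4.137
  solve Keq expr → x = -0.8442; check Q = 0.02886
Then remove 0.6879 M of C.
Step 2:
                   B          C          X
  Initial      2.913       1.72      4.137
  Change      0.3795      0.253    -0.1265
  Equil        3.293      1.973       4.01
  solve Keq expr → x = -0.1265; check Q = 0.02886

x = -0.1265 M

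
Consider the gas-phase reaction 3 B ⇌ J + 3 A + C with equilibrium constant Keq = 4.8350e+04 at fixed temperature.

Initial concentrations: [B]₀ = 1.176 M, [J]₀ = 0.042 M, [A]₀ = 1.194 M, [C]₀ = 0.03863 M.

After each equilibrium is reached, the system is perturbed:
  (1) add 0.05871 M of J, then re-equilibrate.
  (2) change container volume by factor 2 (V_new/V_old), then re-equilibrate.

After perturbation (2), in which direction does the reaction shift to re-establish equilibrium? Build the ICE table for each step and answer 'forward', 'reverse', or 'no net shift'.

Q₀ = 0.001698 vs Keq = 4.8350e+04 ⇒ Q<K, forward
Step 1:
                    B           J           A           C
  init          1.176       0.042       1.194     0.03863
  Δ             -1.14        0.38        1.14        0.38
  eq          0.03595       0.422       2.334      0.4186
  solve Keq expr → x = 0.38; check Q = 4.8350e+04
Then add 0.05871 M of J.
Step 2:
                    B           J           A           C
  init        0.03595      0.4807       2.334      0.4186
  Δ          0.001542 -5.1392e-04   -0.001542 -5.1392e-04
  eq          0.03749      0.4802       2.333      0.4181
  solve Keq expr → x = -5.1392e-04; check Q = 4.8350e+04
Then change container volume by factor 2 (V_new/V_old).
Step 3:
                    B           J           A           C
  init        0.01875      0.2401       1.166      0.2091
  Δ         -0.006788    0.002263    0.006788    0.002263
  eq          0.01196      0.2424       1.173      0.2113
  solve Keq expr → x = 0.002263; check Q = 4.8350e+04

Direction: forward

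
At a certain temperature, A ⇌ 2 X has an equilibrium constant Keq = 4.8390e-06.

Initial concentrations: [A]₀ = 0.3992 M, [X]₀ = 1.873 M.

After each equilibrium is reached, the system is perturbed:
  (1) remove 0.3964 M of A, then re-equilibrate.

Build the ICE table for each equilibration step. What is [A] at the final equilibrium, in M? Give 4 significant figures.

Q₀ = 8.788 vs Keq = 4.8390e-06 ⇒ Q>K, reverse
Step 1:
                   A          X
  init        0.3992      1.873
  Δ           0.9352      -1.87
  eq           1.334   0.002541
  solve Keq expr → x = -0.9352; check Q = 4.8390e-06
Then remove 0.3964 M of A.
Step 2:
                   A          X
  init         0.938   0.002541
  Δ       2.0518e-04 -4.1037e-04
  eq          0.9382   0.002131
  solve Keq expr → x = -2.0518e-04; check Q = 4.8390e-06

[A]_eq = 0.9382 M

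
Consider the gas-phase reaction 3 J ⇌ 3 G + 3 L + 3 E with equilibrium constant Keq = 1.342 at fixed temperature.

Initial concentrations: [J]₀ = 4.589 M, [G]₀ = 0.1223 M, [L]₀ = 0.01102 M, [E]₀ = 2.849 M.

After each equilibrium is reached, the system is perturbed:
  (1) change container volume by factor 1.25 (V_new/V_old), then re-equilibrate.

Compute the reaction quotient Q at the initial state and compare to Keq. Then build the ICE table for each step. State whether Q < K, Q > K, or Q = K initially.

Q₀ = 5.8580e-10 vs Keq = 1.342 ⇒ Q<K, forward
Step 1:
                    J           G           L           E
  Initial       4.589      0.1223     0.01102       2.849
  Change        -0.96        0.96        0.96        0.96
  Equil         3.629       1.082       0.971       3.809
  solve Keq expr → x = 0.32; check Q = 1.342
Then change container volume by factor 1.25 (V_new/V_old).
Step 2:
                    J           G           L           E
  Initial       2.903      0.8658      0.7768       3.047
  Change      -0.1532      0.1532      0.1532      0.1532
  Equil          2.75       1.019        0.93         3.2
  solve Keq expr → x = 0.05108; check Q = 1.342

Q₀ = 5.8580e-10; Q < K (proceeds forward)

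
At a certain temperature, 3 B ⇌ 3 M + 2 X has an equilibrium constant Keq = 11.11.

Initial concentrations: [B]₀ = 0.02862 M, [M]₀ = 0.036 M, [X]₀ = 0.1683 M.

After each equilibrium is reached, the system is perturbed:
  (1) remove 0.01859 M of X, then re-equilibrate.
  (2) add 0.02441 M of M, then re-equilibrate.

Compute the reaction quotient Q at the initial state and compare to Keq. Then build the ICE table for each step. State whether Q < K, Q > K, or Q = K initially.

Q₀ = 0.05637; Q < K (proceeds forward)

Q₀ = 0.05637 vs Keq = 11.11 ⇒ Q<K, forward
Step 1:
                   B          M          X
  init       0.02862      0.036     0.1683
  Δ         -0.02049    0.02049    0.01366
  eq        0.008129    0.05649      0.182
  solve Keq expr → x = 0.00683; check Q = 11.11
Then remove 0.01859 M of X.
Step 2:
                   B          M          X
  init      0.008129    0.05649     0.1634
  Δ       -4.8808e-04 4.8808e-04 3.2538e-04
  eq        0.007641    0.05698     0.1637
  solve Keq expr → x = 1.6269e-04; check Q = 11.11
Then add 0.02441 M of M.
Step 3:
                   B          M          X
  init      0.007641    0.08139     0.1637
  Δ         0.002815  -0.002815  -0.001877
  eq         0.01046    0.07857     0.1618
  solve Keq expr → x = -9.3844e-04; check Q = 11.11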